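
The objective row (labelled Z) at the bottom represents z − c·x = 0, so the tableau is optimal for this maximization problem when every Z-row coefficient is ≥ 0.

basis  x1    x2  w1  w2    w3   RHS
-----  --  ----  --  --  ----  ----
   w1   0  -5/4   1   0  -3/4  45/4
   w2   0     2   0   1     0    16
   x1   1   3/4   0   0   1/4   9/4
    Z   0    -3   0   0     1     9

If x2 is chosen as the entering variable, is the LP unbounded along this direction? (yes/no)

no

Column x2 has positive entries in row(s) 2, 3, so the ratio test bounds it — not unbounded.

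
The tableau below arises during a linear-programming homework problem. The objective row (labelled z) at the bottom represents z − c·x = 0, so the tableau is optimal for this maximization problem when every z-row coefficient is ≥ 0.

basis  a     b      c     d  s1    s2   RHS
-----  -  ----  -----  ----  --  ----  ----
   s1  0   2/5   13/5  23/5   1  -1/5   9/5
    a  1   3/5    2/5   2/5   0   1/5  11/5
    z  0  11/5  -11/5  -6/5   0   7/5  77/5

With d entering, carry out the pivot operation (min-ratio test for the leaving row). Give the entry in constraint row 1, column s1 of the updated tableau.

5/23

Ratio test on column d — row 1: (9/5)/(23/5) = 9/23; row 2: (11/5)/(2/5) = 11/2. Minimum is 9/23 at row 1 (s1 leaves); pivot element 23/5.
Divide row 1 by 23/5; eliminate column d from the other rows.
In the new row 1, the s1 entry is the old entry divided by the pivot: 1/(23/5) = 5/23.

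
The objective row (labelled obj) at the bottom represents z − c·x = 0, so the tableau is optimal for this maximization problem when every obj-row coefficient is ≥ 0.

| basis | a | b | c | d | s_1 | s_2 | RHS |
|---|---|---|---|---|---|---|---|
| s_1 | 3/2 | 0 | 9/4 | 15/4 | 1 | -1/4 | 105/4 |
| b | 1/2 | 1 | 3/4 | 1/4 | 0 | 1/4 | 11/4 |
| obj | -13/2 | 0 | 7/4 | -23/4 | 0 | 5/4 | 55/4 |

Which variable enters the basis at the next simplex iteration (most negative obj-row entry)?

Negative obj-row entries: a: -13/2, d: -23/4.
The most negative is -13/2 in column a, so a enters.

a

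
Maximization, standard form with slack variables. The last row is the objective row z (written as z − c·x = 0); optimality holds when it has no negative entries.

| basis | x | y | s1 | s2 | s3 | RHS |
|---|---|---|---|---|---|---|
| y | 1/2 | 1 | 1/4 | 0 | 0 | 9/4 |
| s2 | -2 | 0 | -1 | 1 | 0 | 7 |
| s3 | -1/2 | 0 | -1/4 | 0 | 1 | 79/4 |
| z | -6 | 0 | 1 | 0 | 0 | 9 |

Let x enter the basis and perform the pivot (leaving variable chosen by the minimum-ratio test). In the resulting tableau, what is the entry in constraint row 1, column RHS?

Ratio test on column x — row 1: (9/4)/(1/2) = 9/2; row 2: entry -2 ≤ 0; row 3: entry -1/2 ≤ 0. Minimum is 9/2 at row 1 (y leaves); pivot element 1/2.
Divide row 1 by 1/2; eliminate column x from the other rows.
In the new row 1, the RHS entry is the old entry divided by the pivot: (9/4)/(1/2) = 9/2.

9/2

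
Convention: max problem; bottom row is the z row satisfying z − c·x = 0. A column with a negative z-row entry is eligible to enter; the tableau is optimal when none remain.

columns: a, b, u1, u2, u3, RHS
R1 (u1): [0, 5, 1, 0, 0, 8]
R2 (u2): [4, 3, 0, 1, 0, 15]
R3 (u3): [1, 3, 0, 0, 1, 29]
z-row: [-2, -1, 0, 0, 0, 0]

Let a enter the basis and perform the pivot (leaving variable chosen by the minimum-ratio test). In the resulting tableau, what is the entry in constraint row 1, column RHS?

8

Ratio test on column a — row 1: entry 0 ≤ 0; row 2: 15/4 = 15/4; row 3: 29/1 = 29. Minimum is 15/4 at row 2 (u2 leaves); pivot element 4.
Divide row 2 by 4; eliminate column a from the other rows.
Row 1 update in column RHS: 8 − 0·(15/4) = 8.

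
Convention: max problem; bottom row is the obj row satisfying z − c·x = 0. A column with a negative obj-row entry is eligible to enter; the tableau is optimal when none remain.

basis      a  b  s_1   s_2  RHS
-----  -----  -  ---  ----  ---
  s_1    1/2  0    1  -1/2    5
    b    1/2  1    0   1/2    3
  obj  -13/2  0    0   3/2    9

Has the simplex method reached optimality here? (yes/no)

The obj-row has a negative entry -13/2 in column a, so it is not optimal.

no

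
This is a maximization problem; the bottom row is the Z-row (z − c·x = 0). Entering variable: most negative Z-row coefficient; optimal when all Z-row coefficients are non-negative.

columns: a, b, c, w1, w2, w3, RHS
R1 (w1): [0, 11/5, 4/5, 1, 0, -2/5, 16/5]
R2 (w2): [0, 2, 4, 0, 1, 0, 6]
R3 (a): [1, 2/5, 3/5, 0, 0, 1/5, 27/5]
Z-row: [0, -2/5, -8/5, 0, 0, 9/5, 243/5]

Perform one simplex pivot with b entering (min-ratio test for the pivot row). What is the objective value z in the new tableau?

Ratio test on column b — row 1: (16/5)/(11/5) = 16/11; row 2: 6/2 = 3; row 3: (27/5)/(2/5) = 27/2. Minimum is 16/11 at row 1 (w1 leaves); pivot element 11/5.
Pivot on row 1; the Z-row RHS becomes 243/5 − (-2/5)·(16/11) = 541/11.

541/11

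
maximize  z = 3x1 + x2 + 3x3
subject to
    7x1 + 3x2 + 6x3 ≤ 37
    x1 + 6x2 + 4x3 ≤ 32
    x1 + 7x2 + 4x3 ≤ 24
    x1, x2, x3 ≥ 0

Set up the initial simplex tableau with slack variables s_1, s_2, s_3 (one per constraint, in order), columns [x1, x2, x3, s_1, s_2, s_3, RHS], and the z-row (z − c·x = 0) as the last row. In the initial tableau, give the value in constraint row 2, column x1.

Constraint 2 has coefficient 1 on x1.

1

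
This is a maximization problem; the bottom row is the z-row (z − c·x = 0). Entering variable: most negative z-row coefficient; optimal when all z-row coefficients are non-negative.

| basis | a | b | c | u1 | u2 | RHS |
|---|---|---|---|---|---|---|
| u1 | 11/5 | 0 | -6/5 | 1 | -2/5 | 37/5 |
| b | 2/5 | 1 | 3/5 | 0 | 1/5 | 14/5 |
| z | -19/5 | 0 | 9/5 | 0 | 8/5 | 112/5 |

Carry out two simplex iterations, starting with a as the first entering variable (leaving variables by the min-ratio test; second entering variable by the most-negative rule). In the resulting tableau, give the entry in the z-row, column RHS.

Ratio test on column a — row 1: (37/5)/(11/5) = 37/11; row 2: (14/5)/(2/5) = 7. Minimum is 37/11 at row 1 (u1 leaves); pivot element 11/5.
Divide row 1 by 11/5; eliminate column a from the other rows.
Second iteration: most negative z-row entry is -3/11 in column c, so c enters.
Ratio test on column c — row 1: entry -6/11 ≤ 0; row 2: (16/11)/(9/11) = 16/9. Minimum is 16/9 at row 2 (b leaves); pivot element 9/11.
Divide row 2 by 9/11; eliminate column c from the other rows.
After both pivots, the entry at the z-row, column RHS is 107/3.

107/3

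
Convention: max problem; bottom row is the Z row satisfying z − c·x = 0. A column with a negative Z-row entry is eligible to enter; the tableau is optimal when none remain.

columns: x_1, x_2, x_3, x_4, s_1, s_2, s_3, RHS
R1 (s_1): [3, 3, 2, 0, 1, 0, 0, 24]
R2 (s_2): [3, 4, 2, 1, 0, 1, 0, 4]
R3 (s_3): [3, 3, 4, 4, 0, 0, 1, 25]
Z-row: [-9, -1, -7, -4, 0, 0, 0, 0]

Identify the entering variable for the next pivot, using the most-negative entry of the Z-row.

Negative Z-row entries: x_1: -9, x_2: -1, x_3: -7, x_4: -4.
The most negative is -9 in column x_1, so x_1 enters.

x_1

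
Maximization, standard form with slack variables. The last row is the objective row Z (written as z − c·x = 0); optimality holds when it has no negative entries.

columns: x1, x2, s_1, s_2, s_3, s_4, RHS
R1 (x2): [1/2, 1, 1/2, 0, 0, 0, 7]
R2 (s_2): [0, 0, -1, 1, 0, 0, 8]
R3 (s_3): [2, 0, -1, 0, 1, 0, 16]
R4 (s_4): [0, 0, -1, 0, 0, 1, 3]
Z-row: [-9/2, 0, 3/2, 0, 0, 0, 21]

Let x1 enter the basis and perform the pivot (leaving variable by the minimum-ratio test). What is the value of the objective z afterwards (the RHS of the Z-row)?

57

Ratio test on column x1 — row 1: 7/(1/2) = 14; row 2: entry 0 ≤ 0; row 3: 16/2 = 8; row 4: entry 0 ≤ 0. Minimum is 8 at row 3 (s_3 leaves); pivot element 2.
Pivot on row 3; the Z-row RHS becomes 21 − (-9/2)·8 = 57.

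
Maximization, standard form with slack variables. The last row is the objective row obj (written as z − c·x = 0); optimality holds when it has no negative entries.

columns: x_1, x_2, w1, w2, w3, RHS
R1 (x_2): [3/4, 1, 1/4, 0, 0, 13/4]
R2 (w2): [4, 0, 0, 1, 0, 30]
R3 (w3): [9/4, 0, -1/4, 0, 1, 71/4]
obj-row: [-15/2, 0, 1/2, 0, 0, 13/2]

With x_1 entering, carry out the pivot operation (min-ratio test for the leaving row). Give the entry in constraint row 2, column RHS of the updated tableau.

38/3

Ratio test on column x_1 — row 1: (13/4)/(3/4) = 13/3; row 2: 30/4 = 15/2; row 3: (71/4)/(9/4) = 71/9. Minimum is 13/3 at row 1 (x_2 leaves); pivot element 3/4.
Divide row 1 by 3/4; eliminate column x_1 from the other rows.
Row 2 update in column RHS: 30 − 4·(13/3) = 38/3.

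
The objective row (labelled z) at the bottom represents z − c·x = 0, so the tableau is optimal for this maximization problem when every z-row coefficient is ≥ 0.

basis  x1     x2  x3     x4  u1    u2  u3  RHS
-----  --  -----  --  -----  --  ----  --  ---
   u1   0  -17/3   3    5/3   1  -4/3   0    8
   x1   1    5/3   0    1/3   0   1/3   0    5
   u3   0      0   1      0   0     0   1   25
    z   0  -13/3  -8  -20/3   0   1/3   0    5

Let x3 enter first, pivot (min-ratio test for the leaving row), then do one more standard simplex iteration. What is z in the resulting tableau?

254/3

Ratio test on column x3 — row 1: 8/3 = 8/3; row 2: entry 0 ≤ 0; row 3: 25/1 = 25. Minimum is 8/3 at row 1 (u1 leaves); pivot element 3.
Pivot on row 1; the z-row RHS becomes 5 − (-8)·(8/3) = 79/3.
Next entering variable (most negative z-row entry -175/9): x2.
Ratio test on column x2 — row 1: entry -17/9 ≤ 0; row 2: 5/(5/3) = 3; row 3: (67/3)/(17/9) = 201/17. Minimum is 3 at row 2 (x1 leaves); pivot element 5/3.
After the second pivot the z-row RHS is 79/3 − (-175/9)·3 = 254/3.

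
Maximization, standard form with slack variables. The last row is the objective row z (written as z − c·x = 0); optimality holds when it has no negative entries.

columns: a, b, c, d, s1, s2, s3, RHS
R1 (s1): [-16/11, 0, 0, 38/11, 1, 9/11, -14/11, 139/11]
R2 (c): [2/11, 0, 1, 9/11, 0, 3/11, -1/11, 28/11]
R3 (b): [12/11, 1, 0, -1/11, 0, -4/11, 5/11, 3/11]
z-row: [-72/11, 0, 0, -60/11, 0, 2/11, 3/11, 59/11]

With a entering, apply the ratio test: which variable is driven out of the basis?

Column a entries and ratios — s1: -16/11 ≤ 0, skip; c: (28/11)/(2/11) = 14; b: (3/11)/(12/11) = 1/4.
Smallest ratio is 1/4 in the row of b, so b leaves.

b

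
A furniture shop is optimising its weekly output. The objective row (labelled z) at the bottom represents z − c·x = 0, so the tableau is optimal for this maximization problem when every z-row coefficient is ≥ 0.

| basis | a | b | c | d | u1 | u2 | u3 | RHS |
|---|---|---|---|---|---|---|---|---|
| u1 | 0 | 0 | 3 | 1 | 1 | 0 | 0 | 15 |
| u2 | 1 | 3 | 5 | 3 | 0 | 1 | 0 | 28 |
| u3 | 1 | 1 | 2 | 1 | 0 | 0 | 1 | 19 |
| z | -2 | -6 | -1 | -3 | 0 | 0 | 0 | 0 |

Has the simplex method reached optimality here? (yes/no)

The z-row has a negative entry -6 in column b, so it is not optimal.

no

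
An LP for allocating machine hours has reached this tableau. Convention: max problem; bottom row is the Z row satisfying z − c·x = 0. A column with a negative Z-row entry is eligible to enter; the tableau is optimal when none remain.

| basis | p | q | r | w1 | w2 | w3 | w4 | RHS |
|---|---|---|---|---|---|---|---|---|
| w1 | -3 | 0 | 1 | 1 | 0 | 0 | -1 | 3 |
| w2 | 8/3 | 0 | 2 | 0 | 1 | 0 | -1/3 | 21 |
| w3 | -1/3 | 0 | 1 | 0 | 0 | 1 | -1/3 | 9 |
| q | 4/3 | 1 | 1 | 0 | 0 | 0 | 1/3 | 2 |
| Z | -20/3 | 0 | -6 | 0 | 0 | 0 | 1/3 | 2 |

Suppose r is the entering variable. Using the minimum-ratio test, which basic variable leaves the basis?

q

Column r entries and ratios — w1: 3/1 = 3; w2: 21/2 = 21/2; w3: 9/1 = 9; q: 2/1 = 2.
Smallest ratio is 2 in the row of q, so q leaves.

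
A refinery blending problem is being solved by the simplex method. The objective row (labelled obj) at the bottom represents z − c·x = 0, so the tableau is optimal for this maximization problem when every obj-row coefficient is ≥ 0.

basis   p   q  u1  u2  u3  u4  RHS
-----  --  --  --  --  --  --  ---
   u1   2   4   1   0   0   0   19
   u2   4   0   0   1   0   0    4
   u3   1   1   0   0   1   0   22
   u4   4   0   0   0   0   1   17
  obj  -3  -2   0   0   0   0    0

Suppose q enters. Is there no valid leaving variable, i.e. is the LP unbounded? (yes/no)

Column q has positive entries in row(s) 1, 3, so the ratio test bounds it — not unbounded.

no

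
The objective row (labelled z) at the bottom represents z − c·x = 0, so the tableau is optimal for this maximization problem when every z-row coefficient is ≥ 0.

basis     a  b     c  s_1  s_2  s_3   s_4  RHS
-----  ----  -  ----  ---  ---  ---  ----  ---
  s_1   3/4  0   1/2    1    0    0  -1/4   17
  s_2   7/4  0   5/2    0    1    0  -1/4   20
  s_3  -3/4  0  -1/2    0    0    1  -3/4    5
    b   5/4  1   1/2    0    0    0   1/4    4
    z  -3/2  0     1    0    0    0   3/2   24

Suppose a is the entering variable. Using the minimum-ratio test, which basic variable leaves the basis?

b

Column a entries and ratios — s_1: 17/(3/4) = 68/3; s_2: 20/(7/4) = 80/7; s_3: -3/4 ≤ 0, skip; b: 4/(5/4) = 16/5.
Smallest ratio is 16/5 in the row of b, so b leaves.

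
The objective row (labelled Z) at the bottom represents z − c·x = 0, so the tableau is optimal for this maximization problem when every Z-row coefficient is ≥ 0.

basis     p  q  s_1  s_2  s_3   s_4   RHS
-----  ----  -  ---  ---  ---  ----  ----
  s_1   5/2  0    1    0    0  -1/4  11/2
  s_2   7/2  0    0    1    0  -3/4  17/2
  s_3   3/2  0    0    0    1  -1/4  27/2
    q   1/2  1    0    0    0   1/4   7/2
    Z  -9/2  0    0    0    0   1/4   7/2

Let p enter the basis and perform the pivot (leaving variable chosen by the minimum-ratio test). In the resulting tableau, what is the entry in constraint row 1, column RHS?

11/5

Ratio test on column p — row 1: (11/2)/(5/2) = 11/5; row 2: (17/2)/(7/2) = 17/7; row 3: (27/2)/(3/2) = 9; row 4: (7/2)/(1/2) = 7. Minimum is 11/5 at row 1 (s_1 leaves); pivot element 5/2.
Divide row 1 by 5/2; eliminate column p from the other rows.
In the new row 1, the RHS entry is the old entry divided by the pivot: (11/2)/(5/2) = 11/5.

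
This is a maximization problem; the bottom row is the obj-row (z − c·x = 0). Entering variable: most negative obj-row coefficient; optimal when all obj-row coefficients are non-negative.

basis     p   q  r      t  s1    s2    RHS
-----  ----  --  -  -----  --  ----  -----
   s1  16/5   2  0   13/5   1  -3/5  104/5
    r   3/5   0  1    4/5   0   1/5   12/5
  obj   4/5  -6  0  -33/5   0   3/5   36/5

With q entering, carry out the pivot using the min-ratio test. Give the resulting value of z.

348/5

Ratio test on column q — row 1: (104/5)/2 = 52/5; row 2: entry 0 ≤ 0. Minimum is 52/5 at row 1 (s1 leaves); pivot element 2.
Pivot on row 1; the obj-row RHS becomes 36/5 − (-6)·(52/5) = 348/5.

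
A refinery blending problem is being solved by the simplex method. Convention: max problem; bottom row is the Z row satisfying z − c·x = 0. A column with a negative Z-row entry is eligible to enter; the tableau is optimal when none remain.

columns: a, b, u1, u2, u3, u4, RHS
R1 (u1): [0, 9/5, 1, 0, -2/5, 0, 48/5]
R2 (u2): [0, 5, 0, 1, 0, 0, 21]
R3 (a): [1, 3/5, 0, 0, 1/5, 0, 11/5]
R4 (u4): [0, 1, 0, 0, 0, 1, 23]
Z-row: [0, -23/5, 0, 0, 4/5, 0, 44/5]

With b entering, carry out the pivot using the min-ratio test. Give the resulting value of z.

77/3

Ratio test on column b — row 1: (48/5)/(9/5) = 16/3; row 2: 21/5 = 21/5; row 3: (11/5)/(3/5) = 11/3; row 4: 23/1 = 23. Minimum is 11/3 at row 3 (a leaves); pivot element 3/5.
Pivot on row 3; the Z-row RHS becomes 44/5 − (-23/5)·(11/3) = 77/3.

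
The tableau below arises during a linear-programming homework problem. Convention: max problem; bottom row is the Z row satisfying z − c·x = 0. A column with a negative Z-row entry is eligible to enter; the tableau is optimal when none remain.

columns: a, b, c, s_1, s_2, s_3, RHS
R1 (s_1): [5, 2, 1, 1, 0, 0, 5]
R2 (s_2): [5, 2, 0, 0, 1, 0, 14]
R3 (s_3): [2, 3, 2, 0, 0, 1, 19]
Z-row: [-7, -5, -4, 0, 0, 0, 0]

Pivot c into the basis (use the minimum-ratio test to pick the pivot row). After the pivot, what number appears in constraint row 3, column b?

-1

Ratio test on column c — row 1: 5/1 = 5; row 2: entry 0 ≤ 0; row 3: 19/2 = 19/2. Minimum is 5 at row 1 (s_1 leaves); pivot element 1.
Divide row 1 by 1; eliminate column c from the other rows.
Row 3 update in column b: 3 − 2·2 = -1.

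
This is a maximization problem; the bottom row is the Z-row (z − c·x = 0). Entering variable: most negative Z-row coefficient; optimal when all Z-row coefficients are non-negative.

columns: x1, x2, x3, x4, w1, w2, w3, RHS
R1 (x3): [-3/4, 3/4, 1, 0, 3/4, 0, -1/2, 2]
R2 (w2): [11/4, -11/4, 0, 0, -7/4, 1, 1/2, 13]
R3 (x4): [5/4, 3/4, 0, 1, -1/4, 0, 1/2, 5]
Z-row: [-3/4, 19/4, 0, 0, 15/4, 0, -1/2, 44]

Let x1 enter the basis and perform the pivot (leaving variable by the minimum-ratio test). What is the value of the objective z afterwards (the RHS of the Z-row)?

47

Ratio test on column x1 — row 1: entry -3/4 ≤ 0; row 2: 13/(11/4) = 52/11; row 3: 5/(5/4) = 4. Minimum is 4 at row 3 (x4 leaves); pivot element 5/4.
Pivot on row 3; the Z-row RHS becomes 44 − (-3/4)·4 = 47.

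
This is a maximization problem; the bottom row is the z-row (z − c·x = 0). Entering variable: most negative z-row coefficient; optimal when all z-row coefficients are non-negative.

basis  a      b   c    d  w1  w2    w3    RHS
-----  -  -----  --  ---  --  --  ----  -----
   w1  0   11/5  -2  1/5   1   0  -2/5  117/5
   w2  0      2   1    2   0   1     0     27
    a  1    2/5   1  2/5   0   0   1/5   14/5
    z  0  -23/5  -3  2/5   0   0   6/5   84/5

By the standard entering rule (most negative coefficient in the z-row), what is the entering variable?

Negative z-row entries: b: -23/5, c: -3.
The most negative is -23/5 in column b, so b enters.

b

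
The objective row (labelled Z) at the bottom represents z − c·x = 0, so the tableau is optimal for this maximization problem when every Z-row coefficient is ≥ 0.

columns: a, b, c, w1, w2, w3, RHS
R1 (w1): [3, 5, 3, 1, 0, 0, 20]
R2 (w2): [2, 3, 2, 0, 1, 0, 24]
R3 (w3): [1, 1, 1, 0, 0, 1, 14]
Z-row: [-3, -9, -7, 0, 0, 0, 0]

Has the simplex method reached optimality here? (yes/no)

The Z-row has a negative entry -9 in column b, so it is not optimal.

no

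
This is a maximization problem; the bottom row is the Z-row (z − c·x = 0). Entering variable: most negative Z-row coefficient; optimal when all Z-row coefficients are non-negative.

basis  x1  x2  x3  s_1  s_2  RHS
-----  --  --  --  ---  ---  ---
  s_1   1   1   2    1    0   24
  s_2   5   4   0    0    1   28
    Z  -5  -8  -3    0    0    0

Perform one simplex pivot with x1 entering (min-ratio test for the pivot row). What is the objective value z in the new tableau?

28

Ratio test on column x1 — row 1: 24/1 = 24; row 2: 28/5 = 28/5. Minimum is 28/5 at row 2 (s_2 leaves); pivot element 5.
Pivot on row 2; the Z-row RHS becomes 0 − (-5)·(28/5) = 28.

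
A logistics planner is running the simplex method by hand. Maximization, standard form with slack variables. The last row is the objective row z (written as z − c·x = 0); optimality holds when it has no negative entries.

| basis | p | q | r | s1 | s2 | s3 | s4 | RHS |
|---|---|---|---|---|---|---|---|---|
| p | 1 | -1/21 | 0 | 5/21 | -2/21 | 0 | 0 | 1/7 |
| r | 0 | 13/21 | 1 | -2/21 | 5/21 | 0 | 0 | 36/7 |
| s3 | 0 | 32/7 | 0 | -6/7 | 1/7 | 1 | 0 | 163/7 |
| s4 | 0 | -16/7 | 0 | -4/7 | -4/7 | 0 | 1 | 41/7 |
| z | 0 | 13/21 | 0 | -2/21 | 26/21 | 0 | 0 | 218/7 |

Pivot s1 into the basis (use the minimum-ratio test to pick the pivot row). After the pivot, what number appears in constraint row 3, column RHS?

Ratio test on column s1 — row 1: (1/7)/(5/21) = 3/5; row 2: entry -2/21 ≤ 0; row 3: entry -6/7 ≤ 0; row 4: entry -4/7 ≤ 0. Minimum is 3/5 at row 1 (p leaves); pivot element 5/21.
Divide row 1 by 5/21; eliminate column s1 from the other rows.
Row 3 update in column RHS: 163/7 − (-6/7)·(3/5) = 119/5.

119/5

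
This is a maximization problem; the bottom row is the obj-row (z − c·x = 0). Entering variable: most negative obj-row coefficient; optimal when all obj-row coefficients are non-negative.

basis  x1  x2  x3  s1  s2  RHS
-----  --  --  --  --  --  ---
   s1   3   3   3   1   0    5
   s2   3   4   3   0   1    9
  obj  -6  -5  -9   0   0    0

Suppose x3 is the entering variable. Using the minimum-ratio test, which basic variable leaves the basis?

s1

Column x3 entries and ratios — s1: 5/3 = 5/3; s2: 9/3 = 3.
Smallest ratio is 5/3 in the row of s1, so s1 leaves.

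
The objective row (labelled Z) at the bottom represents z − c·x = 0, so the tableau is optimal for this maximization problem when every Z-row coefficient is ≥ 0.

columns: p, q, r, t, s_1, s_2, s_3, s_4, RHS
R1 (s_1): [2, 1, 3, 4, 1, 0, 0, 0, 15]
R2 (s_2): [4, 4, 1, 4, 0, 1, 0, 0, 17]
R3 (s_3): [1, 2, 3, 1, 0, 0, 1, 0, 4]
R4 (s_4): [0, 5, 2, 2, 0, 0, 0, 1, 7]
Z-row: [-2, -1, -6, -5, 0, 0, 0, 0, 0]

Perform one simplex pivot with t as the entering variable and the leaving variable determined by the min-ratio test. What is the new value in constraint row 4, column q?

5/2

Ratio test on column t — row 1: 15/4 = 15/4; row 2: 17/4 = 17/4; row 3: 4/1 = 4; row 4: 7/2 = 7/2. Minimum is 7/2 at row 4 (s_4 leaves); pivot element 2.
Divide row 4 by 2; eliminate column t from the other rows.
In the new row 4, the q entry is the old entry divided by the pivot: 5/2 = 5/2.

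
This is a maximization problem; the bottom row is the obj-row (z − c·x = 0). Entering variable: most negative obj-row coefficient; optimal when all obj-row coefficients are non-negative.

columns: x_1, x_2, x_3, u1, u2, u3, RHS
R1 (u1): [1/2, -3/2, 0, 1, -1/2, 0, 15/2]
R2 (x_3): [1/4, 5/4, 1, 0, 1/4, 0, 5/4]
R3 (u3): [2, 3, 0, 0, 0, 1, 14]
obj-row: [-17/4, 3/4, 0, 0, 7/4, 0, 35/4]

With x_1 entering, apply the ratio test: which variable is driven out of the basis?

Column x_1 entries and ratios — u1: (15/2)/(1/2) = 15; x_3: (5/4)/(1/4) = 5; u3: 14/2 = 7.
Smallest ratio is 5 in the row of x_3, so x_3 leaves.

x_3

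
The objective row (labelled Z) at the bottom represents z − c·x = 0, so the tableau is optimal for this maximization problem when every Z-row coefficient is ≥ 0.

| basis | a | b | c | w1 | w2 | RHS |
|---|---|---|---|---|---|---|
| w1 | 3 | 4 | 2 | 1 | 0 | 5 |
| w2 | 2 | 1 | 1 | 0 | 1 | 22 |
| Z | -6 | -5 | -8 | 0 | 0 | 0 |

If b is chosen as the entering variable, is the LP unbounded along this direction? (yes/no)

no

Column b has positive entries in row(s) 1, 2, so the ratio test bounds it — not unbounded.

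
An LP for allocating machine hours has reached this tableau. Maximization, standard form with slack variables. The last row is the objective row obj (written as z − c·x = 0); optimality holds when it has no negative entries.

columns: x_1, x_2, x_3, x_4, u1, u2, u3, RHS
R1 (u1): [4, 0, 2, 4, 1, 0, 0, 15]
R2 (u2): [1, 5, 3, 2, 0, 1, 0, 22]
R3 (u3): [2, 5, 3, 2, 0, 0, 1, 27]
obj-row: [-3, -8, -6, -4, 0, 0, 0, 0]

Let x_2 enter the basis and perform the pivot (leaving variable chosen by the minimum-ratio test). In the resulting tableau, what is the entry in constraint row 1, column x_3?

2

Ratio test on column x_2 — row 1: entry 0 ≤ 0; row 2: 22/5 = 22/5; row 3: 27/5 = 27/5. Minimum is 22/5 at row 2 (u2 leaves); pivot element 5.
Divide row 2 by 5; eliminate column x_2 from the other rows.
Row 1 update in column x_3: 2 − 0·(3/5) = 2.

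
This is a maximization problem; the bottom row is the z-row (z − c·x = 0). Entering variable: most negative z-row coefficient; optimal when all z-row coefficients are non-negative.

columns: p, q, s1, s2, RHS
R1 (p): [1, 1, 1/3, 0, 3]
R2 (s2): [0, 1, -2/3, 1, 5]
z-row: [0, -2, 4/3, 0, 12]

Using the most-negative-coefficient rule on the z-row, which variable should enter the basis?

Negative z-row entries: q: -2.
The most negative is -2 in column q, so q enters.

q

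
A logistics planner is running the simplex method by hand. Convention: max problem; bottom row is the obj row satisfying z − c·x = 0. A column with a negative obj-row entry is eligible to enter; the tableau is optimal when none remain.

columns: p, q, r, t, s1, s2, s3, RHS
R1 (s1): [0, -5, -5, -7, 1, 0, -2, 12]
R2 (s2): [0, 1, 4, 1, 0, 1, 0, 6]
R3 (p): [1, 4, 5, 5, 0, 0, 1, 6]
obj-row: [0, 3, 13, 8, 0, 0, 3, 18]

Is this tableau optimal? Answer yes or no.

Every obj-row coefficient is ≥ 0, so the tableau is optimal.

yes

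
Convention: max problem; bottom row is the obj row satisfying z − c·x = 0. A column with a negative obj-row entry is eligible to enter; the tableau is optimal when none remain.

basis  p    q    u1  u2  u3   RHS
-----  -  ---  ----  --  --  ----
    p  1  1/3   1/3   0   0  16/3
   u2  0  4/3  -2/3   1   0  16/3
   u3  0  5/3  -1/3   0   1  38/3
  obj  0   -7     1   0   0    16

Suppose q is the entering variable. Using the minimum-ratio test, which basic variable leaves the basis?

Column q entries and ratios — p: (16/3)/(1/3) = 16; u2: (16/3)/(4/3) = 4; u3: (38/3)/(5/3) = 38/5.
Smallest ratio is 4 in the row of u2, so u2 leaves.

u2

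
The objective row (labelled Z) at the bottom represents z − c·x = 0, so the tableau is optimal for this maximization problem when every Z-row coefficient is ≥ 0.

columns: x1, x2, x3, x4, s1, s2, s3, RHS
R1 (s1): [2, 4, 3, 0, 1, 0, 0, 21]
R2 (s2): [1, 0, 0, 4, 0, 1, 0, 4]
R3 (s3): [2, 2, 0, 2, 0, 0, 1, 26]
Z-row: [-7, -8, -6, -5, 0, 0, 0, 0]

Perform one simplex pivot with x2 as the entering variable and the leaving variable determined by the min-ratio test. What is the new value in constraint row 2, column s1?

0

Ratio test on column x2 — row 1: 21/4 = 21/4; row 2: entry 0 ≤ 0; row 3: 26/2 = 13. Minimum is 21/4 at row 1 (s1 leaves); pivot element 4.
Divide row 1 by 4; eliminate column x2 from the other rows.
Row 2 update in column s1: 0 − 0·(1/4) = 0.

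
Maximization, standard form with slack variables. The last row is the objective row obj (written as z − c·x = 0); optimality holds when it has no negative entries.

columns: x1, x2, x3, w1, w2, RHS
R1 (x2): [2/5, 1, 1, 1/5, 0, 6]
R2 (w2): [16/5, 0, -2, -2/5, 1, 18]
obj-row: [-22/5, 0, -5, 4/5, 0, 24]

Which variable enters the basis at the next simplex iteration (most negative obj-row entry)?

Negative obj-row entries: x1: -22/5, x3: -5.
The most negative is -5 in column x3, so x3 enters.

x3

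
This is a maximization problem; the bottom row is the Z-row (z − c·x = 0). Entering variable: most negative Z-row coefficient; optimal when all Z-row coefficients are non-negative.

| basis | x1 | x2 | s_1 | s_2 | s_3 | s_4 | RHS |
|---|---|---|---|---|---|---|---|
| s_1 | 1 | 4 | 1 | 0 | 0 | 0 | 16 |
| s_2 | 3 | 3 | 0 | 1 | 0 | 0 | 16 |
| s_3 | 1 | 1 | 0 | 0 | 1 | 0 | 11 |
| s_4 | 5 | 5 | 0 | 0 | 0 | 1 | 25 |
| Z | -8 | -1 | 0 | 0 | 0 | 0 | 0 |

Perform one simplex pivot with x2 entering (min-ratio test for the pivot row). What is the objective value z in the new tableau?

Ratio test on column x2 — row 1: 16/4 = 4; row 2: 16/3 = 16/3; row 3: 11/1 = 11; row 4: 25/5 = 5. Minimum is 4 at row 1 (s_1 leaves); pivot element 4.
Pivot on row 1; the Z-row RHS becomes 0 − (-1)·4 = 4.

4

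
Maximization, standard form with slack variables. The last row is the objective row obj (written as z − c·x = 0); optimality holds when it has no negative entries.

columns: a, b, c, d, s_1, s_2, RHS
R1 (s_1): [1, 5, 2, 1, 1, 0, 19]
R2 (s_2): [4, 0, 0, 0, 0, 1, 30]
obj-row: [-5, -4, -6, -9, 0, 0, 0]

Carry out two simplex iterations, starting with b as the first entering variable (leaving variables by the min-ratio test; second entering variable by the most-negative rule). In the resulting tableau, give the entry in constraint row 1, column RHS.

Ratio test on column b — row 1: 19/5 = 19/5; row 2: entry 0 ≤ 0. Minimum is 19/5 at row 1 (s_1 leaves); pivot element 5.
Divide row 1 by 5; eliminate column b from the other rows.
Second iteration: most negative obj-row entry is -41/5 in column d, so d enters.
Ratio test on column d — row 1: (19/5)/(1/5) = 19; row 2: entry 0 ≤ 0. Minimum is 19 at row 1 (b leaves); pivot element 1/5.
Divide row 1 by 1/5; eliminate column d from the other rows.
After both pivots, the entry at constraint row 1, column RHS is 19.

19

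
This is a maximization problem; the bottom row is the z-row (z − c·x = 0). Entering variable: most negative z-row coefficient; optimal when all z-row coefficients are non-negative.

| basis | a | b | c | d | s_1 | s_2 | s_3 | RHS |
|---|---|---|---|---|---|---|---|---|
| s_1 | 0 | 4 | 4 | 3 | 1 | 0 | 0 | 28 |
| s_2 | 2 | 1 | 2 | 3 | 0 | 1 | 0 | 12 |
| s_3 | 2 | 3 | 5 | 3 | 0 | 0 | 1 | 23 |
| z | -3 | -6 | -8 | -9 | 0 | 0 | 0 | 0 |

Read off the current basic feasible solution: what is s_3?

23

s_3 is basic (row 3); its value is the RHS of that row, 23.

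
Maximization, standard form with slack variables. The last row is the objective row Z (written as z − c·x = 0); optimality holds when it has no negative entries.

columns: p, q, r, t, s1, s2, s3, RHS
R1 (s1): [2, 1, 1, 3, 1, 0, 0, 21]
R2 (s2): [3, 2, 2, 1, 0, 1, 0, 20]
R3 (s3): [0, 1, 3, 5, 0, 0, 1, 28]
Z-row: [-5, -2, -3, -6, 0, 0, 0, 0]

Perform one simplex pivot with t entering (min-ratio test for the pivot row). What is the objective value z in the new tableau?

168/5

Ratio test on column t — row 1: 21/3 = 7; row 2: 20/1 = 20; row 3: 28/5 = 28/5. Minimum is 28/5 at row 3 (s3 leaves); pivot element 5.
Pivot on row 3; the Z-row RHS becomes 0 − (-6)·(28/5) = 168/5.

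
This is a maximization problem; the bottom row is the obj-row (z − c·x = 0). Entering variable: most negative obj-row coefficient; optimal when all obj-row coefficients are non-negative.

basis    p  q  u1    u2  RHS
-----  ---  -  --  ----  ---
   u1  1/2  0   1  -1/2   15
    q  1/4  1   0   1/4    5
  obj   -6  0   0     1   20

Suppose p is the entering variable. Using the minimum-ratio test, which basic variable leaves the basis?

Column p entries and ratios — u1: 15/(1/2) = 30; q: 5/(1/4) = 20.
Smallest ratio is 20 in the row of q, so q leaves.

q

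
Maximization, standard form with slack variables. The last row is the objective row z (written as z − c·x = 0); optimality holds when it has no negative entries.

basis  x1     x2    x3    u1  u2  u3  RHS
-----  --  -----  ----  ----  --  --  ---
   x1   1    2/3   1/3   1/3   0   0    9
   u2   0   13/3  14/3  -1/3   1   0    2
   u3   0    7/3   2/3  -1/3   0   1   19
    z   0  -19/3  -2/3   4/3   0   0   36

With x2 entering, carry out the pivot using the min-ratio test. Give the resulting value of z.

506/13

Ratio test on column x2 — row 1: 9/(2/3) = 27/2; row 2: 2/(13/3) = 6/13; row 3: 19/(7/3) = 57/7. Minimum is 6/13 at row 2 (u2 leaves); pivot element 13/3.
Pivot on row 2; the z-row RHS becomes 36 − (-19/3)·(6/13) = 506/13.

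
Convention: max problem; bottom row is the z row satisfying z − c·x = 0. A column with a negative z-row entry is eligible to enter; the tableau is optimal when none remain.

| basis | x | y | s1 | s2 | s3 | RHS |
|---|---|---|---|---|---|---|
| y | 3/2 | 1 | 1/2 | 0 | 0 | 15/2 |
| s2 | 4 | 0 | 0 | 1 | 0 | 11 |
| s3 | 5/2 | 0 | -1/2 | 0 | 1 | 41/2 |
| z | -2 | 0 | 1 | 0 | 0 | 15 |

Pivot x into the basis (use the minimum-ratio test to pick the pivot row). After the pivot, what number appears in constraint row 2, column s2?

Ratio test on column x — row 1: (15/2)/(3/2) = 5; row 2: 11/4 = 11/4; row 3: (41/2)/(5/2) = 41/5. Minimum is 11/4 at row 2 (s2 leaves); pivot element 4.
Divide row 2 by 4; eliminate column x from the other rows.
In the new row 2, the s2 entry is the old entry divided by the pivot: 1/4 = 1/4.

1/4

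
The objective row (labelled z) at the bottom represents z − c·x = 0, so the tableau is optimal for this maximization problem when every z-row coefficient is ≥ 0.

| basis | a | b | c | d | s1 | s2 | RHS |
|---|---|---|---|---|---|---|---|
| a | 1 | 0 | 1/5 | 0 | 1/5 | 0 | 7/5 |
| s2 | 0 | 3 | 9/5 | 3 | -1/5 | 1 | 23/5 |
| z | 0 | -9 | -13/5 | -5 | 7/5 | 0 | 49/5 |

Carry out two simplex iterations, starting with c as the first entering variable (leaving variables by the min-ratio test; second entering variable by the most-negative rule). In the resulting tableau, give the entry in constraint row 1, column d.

Ratio test on column c — row 1: (7/5)/(1/5) = 7; row 2: (23/5)/(9/5) = 23/9. Minimum is 23/9 at row 2 (s2 leaves); pivot element 9/5.
Divide row 2 by 9/5; eliminate column c from the other rows.
Second iteration: most negative z-row entry is -14/3 in column b, so b enters.
Ratio test on column b — row 1: entry -1/3 ≤ 0; row 2: (23/9)/(5/3) = 23/15. Minimum is 23/15 at row 2 (c leaves); pivot element 5/3.
Divide row 2 by 5/3; eliminate column b from the other rows.
After both pivots, the entry at constraint row 1, column d is 0.

0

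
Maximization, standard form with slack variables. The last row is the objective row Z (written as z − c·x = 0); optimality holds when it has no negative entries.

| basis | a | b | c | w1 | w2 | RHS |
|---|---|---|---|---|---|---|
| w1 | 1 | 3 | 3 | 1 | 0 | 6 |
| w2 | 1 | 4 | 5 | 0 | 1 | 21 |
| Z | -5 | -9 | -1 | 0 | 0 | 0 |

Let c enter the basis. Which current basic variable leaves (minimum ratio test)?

Column c entries and ratios — w1: 6/3 = 2; w2: 21/5 = 21/5.
Smallest ratio is 2 in the row of w1, so w1 leaves.

w1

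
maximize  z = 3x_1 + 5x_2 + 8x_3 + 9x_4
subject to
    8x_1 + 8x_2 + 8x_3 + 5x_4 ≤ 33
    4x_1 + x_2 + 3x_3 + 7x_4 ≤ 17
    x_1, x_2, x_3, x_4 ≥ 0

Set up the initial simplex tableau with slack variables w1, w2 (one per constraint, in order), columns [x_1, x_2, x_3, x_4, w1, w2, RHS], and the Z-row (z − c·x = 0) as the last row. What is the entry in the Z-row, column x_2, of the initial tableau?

-5

The Z-row carries the negated objective coefficients: the x_2 entry is -5.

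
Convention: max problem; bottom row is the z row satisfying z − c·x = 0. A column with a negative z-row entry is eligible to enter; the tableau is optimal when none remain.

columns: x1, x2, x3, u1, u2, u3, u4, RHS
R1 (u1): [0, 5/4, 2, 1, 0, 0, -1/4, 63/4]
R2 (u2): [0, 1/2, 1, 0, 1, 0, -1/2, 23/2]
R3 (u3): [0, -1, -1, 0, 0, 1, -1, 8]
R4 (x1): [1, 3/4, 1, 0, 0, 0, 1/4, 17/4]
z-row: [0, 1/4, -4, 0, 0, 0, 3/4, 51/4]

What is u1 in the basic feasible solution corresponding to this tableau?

u1 is basic (row 1); its value is the RHS of that row, 63/4.

63/4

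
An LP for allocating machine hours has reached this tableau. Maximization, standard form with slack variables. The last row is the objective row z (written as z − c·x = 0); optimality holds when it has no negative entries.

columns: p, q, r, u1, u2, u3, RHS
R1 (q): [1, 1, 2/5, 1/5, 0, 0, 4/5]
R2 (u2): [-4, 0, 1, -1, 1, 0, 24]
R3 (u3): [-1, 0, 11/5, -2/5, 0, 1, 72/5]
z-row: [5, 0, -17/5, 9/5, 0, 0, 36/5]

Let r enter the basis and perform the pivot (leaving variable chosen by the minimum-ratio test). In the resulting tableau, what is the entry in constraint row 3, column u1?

Ratio test on column r — row 1: (4/5)/(2/5) = 2; row 2: 24/1 = 24; row 3: (72/5)/(11/5) = 72/11. Minimum is 2 at row 1 (q leaves); pivot element 2/5.
Divide row 1 by 2/5; eliminate column r from the other rows.
Row 3 update in column u1: -2/5 − (11/5)·(1/2) = -3/2.

-3/2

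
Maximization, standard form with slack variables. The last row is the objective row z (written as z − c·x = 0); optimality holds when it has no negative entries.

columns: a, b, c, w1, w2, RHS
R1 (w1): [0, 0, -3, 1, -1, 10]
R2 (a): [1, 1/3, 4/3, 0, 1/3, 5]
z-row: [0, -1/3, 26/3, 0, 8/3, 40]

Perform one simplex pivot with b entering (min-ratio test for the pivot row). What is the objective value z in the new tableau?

45

Ratio test on column b — row 1: entry 0 ≤ 0; row 2: 5/(1/3) = 15. Minimum is 15 at row 2 (a leaves); pivot element 1/3.
Pivot on row 2; the z-row RHS becomes 40 − (-1/3)·15 = 45.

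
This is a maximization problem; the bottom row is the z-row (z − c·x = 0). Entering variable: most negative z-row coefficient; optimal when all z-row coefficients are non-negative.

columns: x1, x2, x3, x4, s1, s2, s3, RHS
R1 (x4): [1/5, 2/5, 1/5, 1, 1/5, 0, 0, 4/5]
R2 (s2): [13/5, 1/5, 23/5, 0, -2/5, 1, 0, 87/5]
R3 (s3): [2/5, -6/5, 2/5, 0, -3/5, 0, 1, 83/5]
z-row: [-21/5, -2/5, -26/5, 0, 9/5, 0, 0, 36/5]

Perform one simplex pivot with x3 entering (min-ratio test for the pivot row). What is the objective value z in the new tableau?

Ratio test on column x3 — row 1: (4/5)/(1/5) = 4; row 2: (87/5)/(23/5) = 87/23; row 3: (83/5)/(2/5) = 83/2. Minimum is 87/23 at row 2 (s2 leaves); pivot element 23/5.
Pivot on row 2; the z-row RHS becomes 36/5 − (-26/5)·(87/23) = 618/23.

618/23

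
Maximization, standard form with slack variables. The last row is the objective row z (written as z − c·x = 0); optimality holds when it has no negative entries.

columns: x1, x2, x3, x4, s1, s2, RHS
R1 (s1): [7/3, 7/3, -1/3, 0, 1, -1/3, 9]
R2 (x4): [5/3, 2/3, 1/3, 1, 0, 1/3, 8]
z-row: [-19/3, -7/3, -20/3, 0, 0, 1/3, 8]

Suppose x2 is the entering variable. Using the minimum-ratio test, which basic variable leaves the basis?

s1

Column x2 entries and ratios — s1: 9/(7/3) = 27/7; x4: 8/(2/3) = 12.
Smallest ratio is 27/7 in the row of s1, so s1 leaves.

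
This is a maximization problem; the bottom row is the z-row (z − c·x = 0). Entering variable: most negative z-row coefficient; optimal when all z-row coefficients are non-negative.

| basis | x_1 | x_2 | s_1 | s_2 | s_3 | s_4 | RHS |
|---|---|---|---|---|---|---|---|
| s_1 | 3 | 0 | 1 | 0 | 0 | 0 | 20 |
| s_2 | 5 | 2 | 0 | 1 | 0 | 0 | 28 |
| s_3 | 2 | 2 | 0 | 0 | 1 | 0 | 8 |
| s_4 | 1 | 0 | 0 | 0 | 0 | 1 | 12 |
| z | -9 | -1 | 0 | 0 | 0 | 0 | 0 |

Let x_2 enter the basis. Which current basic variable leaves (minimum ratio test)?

Column x_2 entries and ratios — s_1: 0 ≤ 0, skip; s_2: 28/2 = 14; s_3: 8/2 = 4; s_4: 0 ≤ 0, skip.
Smallest ratio is 4 in the row of s_3, so s_3 leaves.

s_3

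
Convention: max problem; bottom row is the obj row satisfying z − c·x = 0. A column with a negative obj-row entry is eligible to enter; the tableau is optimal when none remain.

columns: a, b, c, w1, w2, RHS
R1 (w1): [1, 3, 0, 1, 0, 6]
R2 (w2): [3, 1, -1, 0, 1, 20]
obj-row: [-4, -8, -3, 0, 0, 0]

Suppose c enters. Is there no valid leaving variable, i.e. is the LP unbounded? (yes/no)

yes

Every constraint-row entry in column c is ≤ 0, so increasing c is unbounded.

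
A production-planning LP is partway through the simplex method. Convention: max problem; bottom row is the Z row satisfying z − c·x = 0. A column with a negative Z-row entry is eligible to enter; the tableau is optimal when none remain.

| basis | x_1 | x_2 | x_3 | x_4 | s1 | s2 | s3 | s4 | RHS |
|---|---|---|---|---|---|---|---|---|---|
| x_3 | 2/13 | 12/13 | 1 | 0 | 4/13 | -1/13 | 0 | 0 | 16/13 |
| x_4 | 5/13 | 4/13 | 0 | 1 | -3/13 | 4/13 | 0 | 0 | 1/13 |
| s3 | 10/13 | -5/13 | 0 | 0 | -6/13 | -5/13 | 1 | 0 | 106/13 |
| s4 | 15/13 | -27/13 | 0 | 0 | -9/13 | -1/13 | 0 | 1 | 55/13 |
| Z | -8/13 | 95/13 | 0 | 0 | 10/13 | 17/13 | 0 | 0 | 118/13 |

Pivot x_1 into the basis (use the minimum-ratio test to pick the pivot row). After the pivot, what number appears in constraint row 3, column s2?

Ratio test on column x_1 — row 1: (16/13)/(2/13) = 8; row 2: (1/13)/(5/13) = 1/5; row 3: (106/13)/(10/13) = 53/5; row 4: (55/13)/(15/13) = 11/3. Minimum is 1/5 at row 2 (x_4 leaves); pivot element 5/13.
Divide row 2 by 5/13; eliminate column x_1 from the other rows.
Row 3 update in column s2: -5/13 − (10/13)·(4/5) = -1.

-1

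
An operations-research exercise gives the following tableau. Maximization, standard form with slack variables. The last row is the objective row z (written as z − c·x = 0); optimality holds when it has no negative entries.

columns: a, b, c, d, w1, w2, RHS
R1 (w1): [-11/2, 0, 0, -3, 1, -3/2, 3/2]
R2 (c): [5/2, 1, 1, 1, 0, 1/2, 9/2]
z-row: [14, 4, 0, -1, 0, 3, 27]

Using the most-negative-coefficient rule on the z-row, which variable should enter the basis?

d

Negative z-row entries: d: -1.
The most negative is -1 in column d, so d enters.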